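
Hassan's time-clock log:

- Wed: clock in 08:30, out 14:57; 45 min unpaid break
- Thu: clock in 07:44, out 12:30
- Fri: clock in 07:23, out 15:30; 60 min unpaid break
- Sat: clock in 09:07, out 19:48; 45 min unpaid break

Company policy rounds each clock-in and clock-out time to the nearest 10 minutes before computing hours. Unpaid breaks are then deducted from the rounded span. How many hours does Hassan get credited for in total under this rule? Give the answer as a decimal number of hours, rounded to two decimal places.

Wed: in 08:30→08:30, out 14:57→15:00; 6 h 30 min − 45 min = 5 h 45 min
Thu: in 07:44→07:40, out 12:30→12:30; 4 h 50 min
Fri: in 07:23→07:20, out 15:30→15:30; 8 h 10 min − 60 min = 7 h 10 min
Sat: in 09:07→09:10, out 19:48→19:50; 10 h 40 min − 45 min = 9 h 55 min
Total credited: 27 h 40 min.

27.67 hours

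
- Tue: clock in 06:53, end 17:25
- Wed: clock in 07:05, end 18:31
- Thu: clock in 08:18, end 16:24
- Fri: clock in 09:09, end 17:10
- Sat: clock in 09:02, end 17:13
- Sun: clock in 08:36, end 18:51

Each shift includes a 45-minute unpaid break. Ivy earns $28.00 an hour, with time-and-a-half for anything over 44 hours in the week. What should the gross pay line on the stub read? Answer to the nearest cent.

Tue: 06:53–17:25 = 10 h 32 min; less 45 min break → 9 h 47 min
Wed: 07:05–18:31 = 11 h 26 min; less 45 min break → 10 h 41 min
Thu: 08:18–16:24 = 8 h 6 min; less 45 min break → 7 h 21 min
Fri: 09:09–17:10 = 8 h 1 min; less 45 min break → 7 h 16 min
Sat: 09:02–17:13 = 8 h 11 min; less 45 min break → 7 h 26 min
Sun: 08:36–18:51 = 10 h 15 min; less 45 min break → 9 h 30 min
Total worked: 52 h 1 min = 3121 min.
Regular 44 h 0 min = 2640 min at $28.00/h; overtime 8 h 1 min = 481 min at $42.00/h.
Pay = (2640 × $28.00 + 481 × $42.00) ÷ 60 = $1568.70.

$1568.70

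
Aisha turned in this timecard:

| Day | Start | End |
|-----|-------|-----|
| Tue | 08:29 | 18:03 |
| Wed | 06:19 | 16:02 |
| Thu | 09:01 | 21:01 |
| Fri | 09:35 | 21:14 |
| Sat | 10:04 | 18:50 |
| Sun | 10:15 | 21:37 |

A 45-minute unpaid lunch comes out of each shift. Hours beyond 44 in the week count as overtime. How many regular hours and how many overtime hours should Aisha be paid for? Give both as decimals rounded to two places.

Tue: 08:29–18:03 = 9 h 34 min; less 45 min break → 8 h 49 min
Wed: 06:19–16:02 = 9 h 43 min; less 45 min break → 8 h 58 min
Thu: 09:01–21:01 = 12 h 0 min; less 45 min break → 11 h 15 min
Fri: 09:35–21:14 = 11 h 39 min; less 45 min break → 10 h 54 min
Sat: 10:04–18:50 = 8 h 46 min; less 45 min break → 8 h 1 min
Sun: 10:15–21:37 = 11 h 22 min; less 45 min break → 10 h 37 min
Total worked: 58 h 34 min = 58.57 h.
Threshold 44 h → overtime 14 h 34 min, regular 44 h 0 min.

Regular 44.00 hours, overtime 14.57 hours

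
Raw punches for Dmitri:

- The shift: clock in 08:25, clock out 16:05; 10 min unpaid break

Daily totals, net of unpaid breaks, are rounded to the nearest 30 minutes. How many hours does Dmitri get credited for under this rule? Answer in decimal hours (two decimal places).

The shift: 08:25–16:05 = 7 h 40 min − 10 min = 7 h 30 min → rounds to 7 h 30 min

7.50 hours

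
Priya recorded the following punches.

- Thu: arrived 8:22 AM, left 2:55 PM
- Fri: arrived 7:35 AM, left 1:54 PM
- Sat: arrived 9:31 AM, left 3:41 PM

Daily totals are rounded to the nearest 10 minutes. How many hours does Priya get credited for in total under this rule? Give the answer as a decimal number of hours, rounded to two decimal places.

19.00 hours

Thu: 8:22 AM–2:55 PM = 6 h 33 min → rounds to 6 h 30 min
Fri: 7:35 AM–1:54 PM = 6 h 19 min → rounds to 6 h 20 min
Sat: 9:31 AM–3:41 PM = 6 h 10 min → rounds to 6 h 10 min
Total credited: 19 h 0 min.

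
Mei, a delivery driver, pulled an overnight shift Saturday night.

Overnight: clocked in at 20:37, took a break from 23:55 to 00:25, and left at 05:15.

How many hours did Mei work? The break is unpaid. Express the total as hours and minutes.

Overnight: 20:37 → midnight = 3 h 23 min; midnight → 05:15 = 5 h 15 min; span 8 h 38 min; less 30 min break → 8 h 8 min

8 h 8 min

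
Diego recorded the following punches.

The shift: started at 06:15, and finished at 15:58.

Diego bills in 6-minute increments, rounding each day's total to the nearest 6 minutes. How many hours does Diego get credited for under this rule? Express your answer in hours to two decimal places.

9.70 hours

The shift: 06:15–15:58 = 9 h 43 min → rounds to 9 h 42 min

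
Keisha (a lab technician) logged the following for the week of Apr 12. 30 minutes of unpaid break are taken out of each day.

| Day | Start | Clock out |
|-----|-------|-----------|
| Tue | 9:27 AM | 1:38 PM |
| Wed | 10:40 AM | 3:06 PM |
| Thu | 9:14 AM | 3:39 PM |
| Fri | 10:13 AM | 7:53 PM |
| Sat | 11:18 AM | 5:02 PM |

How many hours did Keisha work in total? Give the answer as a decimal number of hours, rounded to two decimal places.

27.93 hours

Tue: 9:27 AM–1:38 PM = 4 h 11 min; less 30 min break → 3 h 41 min
Wed: 10:40 AM–3:06 PM = 4 h 26 min; less 30 min break → 3 h 56 min
Thu: 9:14 AM–3:39 PM = 6 h 25 min; less 30 min break → 5 h 55 min
Fri: 10:13 AM–7:53 PM = 9 h 40 min; less 30 min break → 9 h 10 min
Sat: 11:18 AM–5:02 PM = 5 h 44 min; less 30 min break → 5 h 14 min
Total: 3 h 41 min + 3 h 56 min + 5 h 55 min + 9 h 10 min + 5 h 14 min = 27 h 56 min.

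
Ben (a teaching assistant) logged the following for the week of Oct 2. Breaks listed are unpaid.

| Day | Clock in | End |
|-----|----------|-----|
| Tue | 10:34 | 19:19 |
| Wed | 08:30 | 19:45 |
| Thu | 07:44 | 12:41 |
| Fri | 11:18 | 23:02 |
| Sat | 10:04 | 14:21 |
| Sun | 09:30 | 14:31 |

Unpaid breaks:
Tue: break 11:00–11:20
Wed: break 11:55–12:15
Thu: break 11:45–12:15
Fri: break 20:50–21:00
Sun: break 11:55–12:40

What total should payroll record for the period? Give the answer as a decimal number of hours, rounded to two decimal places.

43.90 hours

Tue: 10:34–19:19 = 8 h 45 min; less 20 min break → 8 h 25 min
Wed: 08:30–19:45 = 11 h 15 min; less 20 min break → 10 h 55 min
Thu: 07:44–12:41 = 4 h 57 min; less 30 min break → 4 h 27 min
Fri: 11:18–23:02 = 11 h 44 min; less 10 min break → 11 h 34 min
Sat: 10:04–14:21 = 4 h 17 min
Sun: 09:30–14:31 = 5 h 1 min; less 45 min break → 4 h 16 min
Total: 8 h 25 min + 10 h 55 min + 4 h 27 min + 11 h 34 min + 4 h 17 min + 4 h 16 min = 43 h 54 min.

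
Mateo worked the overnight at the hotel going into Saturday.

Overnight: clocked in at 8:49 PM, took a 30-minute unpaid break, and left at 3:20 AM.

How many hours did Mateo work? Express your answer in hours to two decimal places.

6.02 hours

Overnight: 8:49 PM → midnight = 3 h 11 min; midnight → 3:20 AM = 3 h 20 min; span 6 h 31 min; less 30 min break → 6 h 1 min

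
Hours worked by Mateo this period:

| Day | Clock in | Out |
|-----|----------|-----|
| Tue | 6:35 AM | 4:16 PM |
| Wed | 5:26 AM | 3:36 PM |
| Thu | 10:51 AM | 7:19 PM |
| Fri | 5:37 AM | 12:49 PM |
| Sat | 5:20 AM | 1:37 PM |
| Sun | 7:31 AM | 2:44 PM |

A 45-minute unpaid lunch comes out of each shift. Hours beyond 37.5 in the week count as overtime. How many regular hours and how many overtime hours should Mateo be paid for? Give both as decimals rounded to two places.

Tue: 6:35 AM–4:16 PM = 9 h 41 min; less 45 min break → 8 h 56 min
Wed: 5:26 AM–3:36 PM = 10 h 10 min; less 45 min break → 9 h 25 min
Thu: 10:51 AM–7:19 PM = 8 h 28 min; less 45 min break → 7 h 43 min
Fri: 5:37 AM–12:49 PM = 7 h 12 min; less 45 min break → 6 h 27 min
Sat: 5:20 AM–1:37 PM = 8 h 17 min; less 45 min break → 7 h 32 min
Sun: 7:31 AM–2:44 PM = 7 h 13 min; less 45 min break → 6 h 28 min
Total worked: 46 h 31 min = 46.52 h.
Threshold 37.5 h → overtime 9 h 1 min, regular 37 h 30 min.

Regular 37.50 hours, overtime 9.02 hours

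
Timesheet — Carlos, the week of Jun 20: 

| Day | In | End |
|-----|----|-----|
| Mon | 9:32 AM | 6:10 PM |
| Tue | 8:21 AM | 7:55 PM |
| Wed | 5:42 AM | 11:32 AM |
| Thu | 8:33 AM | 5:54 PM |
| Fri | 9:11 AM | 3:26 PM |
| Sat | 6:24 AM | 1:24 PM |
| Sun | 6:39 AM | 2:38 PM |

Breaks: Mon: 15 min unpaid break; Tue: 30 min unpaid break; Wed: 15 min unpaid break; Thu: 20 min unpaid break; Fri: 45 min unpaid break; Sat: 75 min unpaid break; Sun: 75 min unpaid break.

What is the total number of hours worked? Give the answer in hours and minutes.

Mon: 9:32 AM–6:10 PM = 8 h 38 min; less 15 min break → 8 h 23 min
Tue: 8:21 AM–7:55 PM = 11 h 34 min; less 30 min break → 11 h 4 min
Wed: 5:42 AM–11:32 AM = 5 h 50 min; less 15 min break → 5 h 35 min
Thu: 8:33 AM–5:54 PM = 9 h 21 min; less 20 min break → 9 h 1 min
Fri: 9:11 AM–3:26 PM = 6 h 15 min; less 45 min break → 5 h 30 min
Sat: 6:24 AM–1:24 PM = 7 h 0 min; less 75 min break → 5 h 45 min
Sun: 6:39 AM–2:38 PM = 7 h 59 min; less 75 min break → 6 h 44 min
Total: 8 h 23 min + 11 h 4 min + 5 h 35 min + 9 h 1 min + 5 h 30 min + 5 h 45 min + 6 h 44 min = 52 h 2 min.

52 h 2 min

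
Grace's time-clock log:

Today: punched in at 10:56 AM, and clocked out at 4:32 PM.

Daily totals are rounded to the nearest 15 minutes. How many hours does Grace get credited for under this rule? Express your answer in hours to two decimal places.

Today: 10:56 AM–4:32 PM = 5 h 36 min → rounds to 5 h 30 min

5.50 hours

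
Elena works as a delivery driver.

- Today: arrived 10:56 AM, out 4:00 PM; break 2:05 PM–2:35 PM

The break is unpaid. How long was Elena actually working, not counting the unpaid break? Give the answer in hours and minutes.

4 h 34 min

Today: 10:56 AM–4:00 PM = 5 h 4 min; less 30 min break → 4 h 34 min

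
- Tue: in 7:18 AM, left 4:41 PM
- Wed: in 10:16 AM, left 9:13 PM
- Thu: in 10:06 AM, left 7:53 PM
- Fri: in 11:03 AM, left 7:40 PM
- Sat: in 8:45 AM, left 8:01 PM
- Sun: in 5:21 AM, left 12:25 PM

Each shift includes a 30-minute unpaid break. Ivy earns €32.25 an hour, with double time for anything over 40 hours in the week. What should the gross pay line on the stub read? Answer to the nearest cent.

Tue: 7:18 AM–4:41 PM = 9 h 23 min; less 30 min break → 8 h 53 min
Wed: 10:16 AM–9:13 PM = 10 h 57 min; less 30 min break → 10 h 27 min
Thu: 10:06 AM–7:53 PM = 9 h 47 min; less 30 min break → 9 h 17 min
Fri: 11:03 AM–7:40 PM = 8 h 37 min; less 30 min break → 8 h 7 min
Sat: 8:45 AM–8:01 PM = 11 h 16 min; less 30 min break → 10 h 46 min
Sun: 5:21 AM–12:25 PM = 7 h 4 min; less 30 min break → 6 h 34 min
Total worked: 54 h 4 min = 3244 min.
Regular 40 h 0 min = 2400 min at €32.25/h; overtime 14 h 4 min = 844 min at €64.50/h.
Pay = (2400 × €32.25 + 844 × €64.50) ÷ 60 = €2197.30.

€2197.30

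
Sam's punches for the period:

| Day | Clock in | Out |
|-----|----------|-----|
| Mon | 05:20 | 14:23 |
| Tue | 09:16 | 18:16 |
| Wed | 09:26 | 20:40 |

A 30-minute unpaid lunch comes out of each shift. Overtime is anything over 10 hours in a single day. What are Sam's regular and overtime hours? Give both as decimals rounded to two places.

Mon: 05:20–14:23 = 9 h 3 min; less 30 min break → 8 h 33 min
Tue: 09:16–18:16 = 9 h 0 min; less 30 min break → 8 h 30 min
Wed: 09:26–20:40 = 11 h 14 min; less 30 min break → 10 h 44 min
Mon reg 8 h 33 min / OT 0 h 0 min; Tue reg 8 h 30 min / OT 0 h 0 min; Wed reg 10 h 0 min / OT 0 h 44 min.
Totals: regular 27 h 3 min, overtime 0 h 44 min.

Regular 27.05 hours, overtime 0.73 hours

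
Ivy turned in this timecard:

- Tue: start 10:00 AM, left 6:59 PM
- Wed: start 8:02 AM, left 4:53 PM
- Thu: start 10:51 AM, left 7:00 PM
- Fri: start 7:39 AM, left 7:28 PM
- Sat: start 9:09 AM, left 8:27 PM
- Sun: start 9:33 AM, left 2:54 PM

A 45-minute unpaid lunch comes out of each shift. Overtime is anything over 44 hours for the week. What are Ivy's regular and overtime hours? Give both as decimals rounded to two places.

Regular 44.00 hours, overtime 5.95 hours

Tue: 10:00 AM–6:59 PM = 8 h 59 min; less 45 min break → 8 h 14 min
Wed: 8:02 AM–4:53 PM = 8 h 51 min; less 45 min break → 8 h 6 min
Thu: 10:51 AM–7:00 PM = 8 h 9 min; less 45 min break → 7 h 24 min
Fri: 7:39 AM–7:28 PM = 11 h 49 min; less 45 min break → 11 h 4 min
Sat: 9:09 AM–8:27 PM = 11 h 18 min; less 45 min break → 10 h 33 min
Sun: 9:33 AM–2:54 PM = 5 h 21 min; less 45 min break → 4 h 36 min
Total worked: 49 h 57 min = 49.95 h.
Threshold 44 h → overtime 5 h 57 min, regular 44 h 0 min.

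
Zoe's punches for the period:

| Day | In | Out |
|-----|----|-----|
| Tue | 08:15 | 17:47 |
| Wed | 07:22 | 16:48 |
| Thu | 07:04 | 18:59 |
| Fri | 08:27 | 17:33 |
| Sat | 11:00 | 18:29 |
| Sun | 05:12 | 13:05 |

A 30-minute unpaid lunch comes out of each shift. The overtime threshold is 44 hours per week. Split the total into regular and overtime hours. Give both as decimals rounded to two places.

Tue: 08:15–17:47 = 9 h 32 min; less 30 min break → 9 h 2 min
Wed: 07:22–16:48 = 9 h 26 min; less 30 min break → 8 h 56 min
Thu: 07:04–18:59 = 11 h 55 min; less 30 min break → 11 h 25 min
Fri: 08:27–17:33 = 9 h 6 min; less 30 min break → 8 h 36 min
Sat: 11:00–18:29 = 7 h 29 min; less 30 min break → 6 h 59 min
Sun: 05:12–13:05 = 7 h 53 min; less 30 min break → 7 h 23 min
Total worked: 52 h 21 min = 52.35 h.
Threshold 44 h → overtime 8 h 21 min, regular 44 h 0 min.

Regular 44.00 hours, overtime 8.35 hours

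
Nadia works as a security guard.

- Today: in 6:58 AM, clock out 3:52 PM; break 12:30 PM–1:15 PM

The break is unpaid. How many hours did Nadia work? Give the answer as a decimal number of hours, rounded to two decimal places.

8.15 hours

Today: 6:58 AM–3:52 PM = 8 h 54 min; less 45 min break → 8 h 9 min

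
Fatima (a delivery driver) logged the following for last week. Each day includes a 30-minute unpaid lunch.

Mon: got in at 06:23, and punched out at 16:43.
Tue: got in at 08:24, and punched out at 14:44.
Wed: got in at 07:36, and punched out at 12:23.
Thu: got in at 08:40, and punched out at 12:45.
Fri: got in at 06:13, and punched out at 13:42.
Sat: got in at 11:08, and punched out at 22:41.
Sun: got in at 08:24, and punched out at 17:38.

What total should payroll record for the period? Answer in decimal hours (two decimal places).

50.30 hours

Mon: 06:23–16:43 = 10 h 20 min; less 30 min break → 9 h 50 min
Tue: 08:24–14:44 = 6 h 20 min; less 30 min break → 5 h 50 min
Wed: 07:36–12:23 = 4 h 47 min; less 30 min break → 4 h 17 min
Thu: 08:40–12:45 = 4 h 5 min; less 30 min break → 3 h 35 min
Fri: 06:13–13:42 = 7 h 29 min; less 30 min break → 6 h 59 min
Sat: 11:08–22:41 = 11 h 33 min; less 30 min break → 11 h 3 min
Sun: 08:24–17:38 = 9 h 14 min; less 30 min break → 8 h 44 min
Total: 9 h 50 min + 5 h 50 min + 4 h 17 min + 3 h 35 min + 6 h 59 min + 11 h 3 min + 8 h 44 min = 50 h 18 min.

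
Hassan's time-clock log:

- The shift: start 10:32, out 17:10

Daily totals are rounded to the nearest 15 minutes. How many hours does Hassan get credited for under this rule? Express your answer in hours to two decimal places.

The shift: 10:32–17:10 = 6 h 38 min → rounds to 6 h 45 min

6.75 hours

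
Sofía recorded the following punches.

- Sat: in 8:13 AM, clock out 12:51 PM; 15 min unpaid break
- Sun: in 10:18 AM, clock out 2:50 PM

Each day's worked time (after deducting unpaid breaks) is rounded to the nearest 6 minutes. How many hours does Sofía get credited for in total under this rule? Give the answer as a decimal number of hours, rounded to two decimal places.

8.90 hours

Sat: 8:13 AM–12:51 PM = 4 h 38 min − 15 min = 4 h 23 min → rounds to 4 h 24 min
Sun: 10:18 AM–2:50 PM = 4 h 32 min → rounds to 4 h 30 min
Total credited: 8 h 54 min.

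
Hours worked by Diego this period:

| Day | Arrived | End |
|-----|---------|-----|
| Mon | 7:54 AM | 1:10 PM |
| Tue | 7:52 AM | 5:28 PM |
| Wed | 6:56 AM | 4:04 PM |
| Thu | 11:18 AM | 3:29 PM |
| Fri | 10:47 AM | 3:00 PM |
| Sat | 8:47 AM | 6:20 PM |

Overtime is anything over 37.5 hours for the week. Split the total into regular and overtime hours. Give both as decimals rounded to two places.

Regular 37.50 hours, overtime 4.45 hours

Mon: 7:54 AM–1:10 PM = 5 h 16 min
Tue: 7:52 AM–5:28 PM = 9 h 36 min
Wed: 6:56 AM–4:04 PM = 9 h 8 min
Thu: 11:18 AM–3:29 PM = 4 h 11 min
Fri: 10:47 AM–3:00 PM = 4 h 13 min
Sat: 8:47 AM–6:20 PM = 9 h 33 min
Total worked: 41 h 57 min = 41.95 h.
Threshold 37.5 h → overtime 4 h 27 min, regular 37 h 30 min.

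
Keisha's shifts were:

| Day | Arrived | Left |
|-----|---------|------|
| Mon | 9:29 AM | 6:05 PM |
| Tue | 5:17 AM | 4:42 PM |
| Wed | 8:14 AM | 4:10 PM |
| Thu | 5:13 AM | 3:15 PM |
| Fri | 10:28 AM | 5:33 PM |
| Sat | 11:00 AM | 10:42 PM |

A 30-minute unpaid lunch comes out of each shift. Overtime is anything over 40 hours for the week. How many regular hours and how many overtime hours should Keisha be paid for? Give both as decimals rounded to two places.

Regular 40.00 hours, overtime 13.77 hours

Mon: 9:29 AM–6:05 PM = 8 h 36 min; less 30 min break → 8 h 6 min
Tue: 5:17 AM–4:42 PM = 11 h 25 min; less 30 min break → 10 h 55 min
Wed: 8:14 AM–4:10 PM = 7 h 56 min; less 30 min break → 7 h 26 min
Thu: 5:13 AM–3:15 PM = 10 h 2 min; less 30 min break → 9 h 32 min
Fri: 10:28 AM–5:33 PM = 7 h 5 min; less 30 min break → 6 h 35 min
Sat: 11:00 AM–10:42 PM = 11 h 42 min; less 30 min break → 11 h 12 min
Total worked: 53 h 46 min = 53.77 h.
Threshold 40 h → overtime 13 h 46 min, regular 40 h 0 min.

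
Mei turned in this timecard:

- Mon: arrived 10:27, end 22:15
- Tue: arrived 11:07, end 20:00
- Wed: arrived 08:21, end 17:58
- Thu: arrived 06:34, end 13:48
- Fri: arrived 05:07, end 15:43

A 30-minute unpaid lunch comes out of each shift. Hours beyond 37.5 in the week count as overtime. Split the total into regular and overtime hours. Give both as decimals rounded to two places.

Mon: 10:27–22:15 = 11 h 48 min; less 30 min break → 11 h 18 min
Tue: 11:07–20:00 = 8 h 53 min; less 30 min break → 8 h 23 min
Wed: 08:21–17:58 = 9 h 37 min; less 30 min break → 9 h 7 min
Thu: 06:34–13:48 = 7 h 14 min; less 30 min break → 6 h 44 min
Fri: 05:07–15:43 = 10 h 36 min; less 30 min break → 10 h 6 min
Total worked: 45 h 38 min = 45.63 h.
Threshold 37.5 h → overtime 8 h 8 min, regular 37 h 30 min.

Regular 37.50 hours, overtime 8.13 hours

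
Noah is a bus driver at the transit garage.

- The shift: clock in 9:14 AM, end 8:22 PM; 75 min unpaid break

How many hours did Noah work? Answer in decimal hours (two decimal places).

9.88 hours

The shift: 9:14 AM–8:22 PM = 11 h 8 min; less 75 min break → 9 h 53 min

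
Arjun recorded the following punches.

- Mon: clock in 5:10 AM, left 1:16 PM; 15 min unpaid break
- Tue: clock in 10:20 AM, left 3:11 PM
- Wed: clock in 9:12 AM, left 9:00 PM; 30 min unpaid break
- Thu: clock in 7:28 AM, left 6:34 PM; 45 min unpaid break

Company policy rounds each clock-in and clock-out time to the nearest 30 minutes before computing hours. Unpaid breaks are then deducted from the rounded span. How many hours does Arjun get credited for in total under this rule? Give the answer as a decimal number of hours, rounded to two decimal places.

34.50 hours

Mon: in 5:10 AM→5:00 AM, out 1:16 PM→1:30 PM; 8 h 30 min − 15 min = 8 h 15 min
Tue: in 10:20 AM→10:30 AM, out 3:11 PM→3:00 PM; 4 h 30 min
Wed: in 9:12 AM→9:00 AM, out 9:00 PM→9:00 PM; 12 h 0 min − 30 min = 11 h 30 min
Thu: in 7:28 AM→7:30 AM, out 6:34 PM→6:30 PM; 11 h 0 min − 45 min = 10 h 15 min
Total credited: 34 h 30 min.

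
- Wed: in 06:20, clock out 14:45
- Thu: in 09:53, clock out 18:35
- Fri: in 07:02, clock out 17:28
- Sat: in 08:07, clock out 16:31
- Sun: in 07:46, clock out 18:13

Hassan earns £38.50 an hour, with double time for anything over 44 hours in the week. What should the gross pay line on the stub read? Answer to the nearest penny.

£1878.80

Wed: 06:20–14:45 = 8 h 25 min
Thu: 09:53–18:35 = 8 h 42 min
Fri: 07:02–17:28 = 10 h 26 min
Sat: 08:07–16:31 = 8 h 24 min
Sun: 07:46–18:13 = 10 h 27 min
Total worked: 46 h 24 min = 2784 min.
Regular 44 h 0 min = 2640 min at £38.50/h; overtime 2 h 24 min = 144 min at £77.00/h.
Pay = (2640 × £38.50 + 144 × £77.00) ÷ 60 = £1878.80.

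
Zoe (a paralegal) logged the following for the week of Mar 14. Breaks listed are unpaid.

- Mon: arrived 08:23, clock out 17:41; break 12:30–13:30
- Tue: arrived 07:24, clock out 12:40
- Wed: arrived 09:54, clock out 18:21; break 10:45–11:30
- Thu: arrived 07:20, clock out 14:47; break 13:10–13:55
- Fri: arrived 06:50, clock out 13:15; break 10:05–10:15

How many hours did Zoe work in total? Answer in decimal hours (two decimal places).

Mon: 08:23–17:41 = 9 h 18 min; less 60 min break → 8 h 18 min
Tue: 07:24–12:40 = 5 h 16 min
Wed: 09:54–18:21 = 8 h 27 min; less 45 min break → 7 h 42 min
Thu: 07:20–14:47 = 7 h 27 min; less 45 min break → 6 h 42 min
Fri: 06:50–13:15 = 6 h 25 min; less 10 min break → 6 h 15 min
Total: 8 h 18 min + 5 h 16 min + 7 h 42 min + 6 h 42 min + 6 h 15 min = 34 h 13 min.

34.22 hours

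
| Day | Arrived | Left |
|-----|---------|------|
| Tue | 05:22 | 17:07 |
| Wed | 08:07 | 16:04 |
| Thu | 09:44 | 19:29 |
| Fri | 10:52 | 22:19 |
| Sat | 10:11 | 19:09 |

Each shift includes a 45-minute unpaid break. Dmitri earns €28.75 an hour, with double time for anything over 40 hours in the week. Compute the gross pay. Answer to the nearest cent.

€1501.71

Tue: 05:22–17:07 = 11 h 45 min; less 45 min break → 11 h 0 min
Wed: 08:07–16:04 = 7 h 57 min; less 45 min break → 7 h 12 min
Thu: 09:44–19:29 = 9 h 45 min; less 45 min break → 9 h 0 min
Fri: 10:52–22:19 = 11 h 27 min; less 45 min break → 10 h 42 min
Sat: 10:11–19:09 = 8 h 58 min; less 45 min break → 8 h 13 min
Total worked: 46 h 7 min = 2767 min.
Regular 40 h 0 min = 2400 min at €28.75/h; overtime 6 h 7 min = 367 min at €57.50/h.
Pay = (2400 × €28.75 + 367 × €57.50) ÷ 60 = €1501.71.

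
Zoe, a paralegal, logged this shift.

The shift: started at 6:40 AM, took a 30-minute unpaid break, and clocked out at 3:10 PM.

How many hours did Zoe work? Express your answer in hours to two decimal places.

8.00 hours

The shift: 6:40 AM–3:10 PM = 8 h 30 min; less 30 min break → 8 h 0 min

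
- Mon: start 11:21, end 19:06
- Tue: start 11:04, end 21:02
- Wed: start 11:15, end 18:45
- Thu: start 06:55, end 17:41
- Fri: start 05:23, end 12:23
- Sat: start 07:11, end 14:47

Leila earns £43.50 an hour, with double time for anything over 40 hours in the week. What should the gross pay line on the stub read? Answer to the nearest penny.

£2660.75

Mon: 11:21–19:06 = 7 h 45 min
Tue: 11:04–21:02 = 9 h 58 min
Wed: 11:15–18:45 = 7 h 30 min
Thu: 06:55–17:41 = 10 h 46 min
Fri: 05:23–12:23 = 7 h 0 min
Sat: 07:11–14:47 = 7 h 36 min
Total worked: 50 h 35 min = 3035 min.
Regular 40 h 0 min = 2400 min at £43.50/h; overtime 10 h 35 min = 635 min at £87.00/h.
Pay = (2400 × £43.50 + 635 × £87.00) ÷ 60 = £2660.75.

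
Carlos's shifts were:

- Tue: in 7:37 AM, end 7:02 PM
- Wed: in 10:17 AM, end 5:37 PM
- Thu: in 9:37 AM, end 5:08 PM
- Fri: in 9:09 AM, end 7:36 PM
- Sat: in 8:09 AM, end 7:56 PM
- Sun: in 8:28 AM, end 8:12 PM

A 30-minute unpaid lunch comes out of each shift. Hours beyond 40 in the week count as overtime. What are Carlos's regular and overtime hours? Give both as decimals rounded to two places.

Tue: 7:37 AM–7:02 PM = 11 h 25 min; less 30 min break → 10 h 55 min
Wed: 10:17 AM–5:37 PM = 7 h 20 min; less 30 min break → 6 h 50 min
Thu: 9:37 AM–5:08 PM = 7 h 31 min; less 30 min break → 7 h 1 min
Fri: 9:09 AM–7:36 PM = 10 h 27 min; less 30 min break → 9 h 57 min
Sat: 8:09 AM–7:56 PM = 11 h 47 min; less 30 min break → 11 h 17 min
Sun: 8:28 AM–8:12 PM = 11 h 44 min; less 30 min break → 11 h 14 min
Total worked: 57 h 14 min = 57.23 h.
Threshold 40 h → overtime 17 h 14 min, regular 40 h 0 min.

Regular 40.00 hours, overtime 17.23 hours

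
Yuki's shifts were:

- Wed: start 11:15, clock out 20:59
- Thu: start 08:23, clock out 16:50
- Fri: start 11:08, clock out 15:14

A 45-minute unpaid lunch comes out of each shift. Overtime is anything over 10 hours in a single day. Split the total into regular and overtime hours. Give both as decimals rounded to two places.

Regular 20.03 hours, overtime 0.00 hours

Wed: 11:15–20:59 = 9 h 44 min; less 45 min break → 8 h 59 min
Thu: 08:23–16:50 = 8 h 27 min; less 45 min break → 7 h 42 min
Fri: 11:08–15:14 = 4 h 6 min; less 45 min break → 3 h 21 min
Wed reg 8 h 59 min / OT 0 h 0 min; Thu reg 7 h 42 min / OT 0 h 0 min; Fri reg 3 h 21 min / OT 0 h 0 min.
Totals: regular 20 h 2 min, overtime 0 h 0 min.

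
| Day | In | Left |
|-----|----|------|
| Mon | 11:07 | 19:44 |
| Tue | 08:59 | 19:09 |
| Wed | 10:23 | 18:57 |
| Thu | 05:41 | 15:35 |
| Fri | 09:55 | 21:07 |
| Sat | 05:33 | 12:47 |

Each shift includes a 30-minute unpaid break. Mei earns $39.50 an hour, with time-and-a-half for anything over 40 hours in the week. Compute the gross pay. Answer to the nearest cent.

$2331.49

Mon: 11:07–19:44 = 8 h 37 min; less 30 min break → 8 h 7 min
Tue: 08:59–19:09 = 10 h 10 min; less 30 min break → 9 h 40 min
Wed: 10:23–18:57 = 8 h 34 min; less 30 min break → 8 h 4 min
Thu: 05:41–15:35 = 9 h 54 min; less 30 min break → 9 h 24 min
Fri: 09:55–21:07 = 11 h 12 min; less 30 min break → 10 h 42 min
Sat: 05:33–12:47 = 7 h 14 min; less 30 min break → 6 h 44 min
Total worked: 52 h 41 min = 3161 min.
Regular 40 h 0 min = 2400 min at $39.50/h; overtime 12 h 41 min = 761 min at $59.25/h.
Pay = (2400 × $39.50 + 761 × $59.25) ÷ 60 = $2331.49.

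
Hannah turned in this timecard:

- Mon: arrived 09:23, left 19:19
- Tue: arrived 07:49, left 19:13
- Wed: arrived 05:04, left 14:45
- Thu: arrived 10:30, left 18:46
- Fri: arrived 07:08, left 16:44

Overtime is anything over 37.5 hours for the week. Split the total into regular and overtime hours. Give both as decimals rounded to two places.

Regular 37.50 hours, overtime 11.38 hours

Mon: 09:23–19:19 = 9 h 56 min
Tue: 07:49–19:13 = 11 h 24 min
Wed: 05:04–14:45 = 9 h 41 min
Thu: 10:30–18:46 = 8 h 16 min
Fri: 07:08–16:44 = 9 h 36 min
Total worked: 48 h 53 min = 48.88 h.
Threshold 37.5 h → overtime 11 h 23 min, regular 37 h 30 min.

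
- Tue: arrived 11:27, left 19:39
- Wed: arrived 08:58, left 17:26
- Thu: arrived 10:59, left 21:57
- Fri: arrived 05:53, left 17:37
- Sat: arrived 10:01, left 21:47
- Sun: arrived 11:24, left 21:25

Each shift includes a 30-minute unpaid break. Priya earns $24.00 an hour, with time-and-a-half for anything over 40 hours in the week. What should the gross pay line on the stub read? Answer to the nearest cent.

Tue: 11:27–19:39 = 8 h 12 min; less 30 min break → 7 h 42 min
Wed: 08:58–17:26 = 8 h 28 min; less 30 min break → 7 h 58 min
Thu: 10:59–21:57 = 10 h 58 min; less 30 min break → 10 h 28 min
Fri: 05:53–17:37 = 11 h 44 min; less 30 min break → 11 h 14 min
Sat: 10:01–21:47 = 11 h 46 min; less 30 min break → 11 h 16 min
Sun: 11:24–21:25 = 10 h 1 min; less 30 min break → 9 h 31 min
Total worked: 58 h 9 min = 3489 min.
Regular 40 h 0 min = 2400 min at $24.00/h; overtime 18 h 9 min = 1089 min at $36.00/h.
Pay = (2400 × $24.00 + 1089 × $36.00) ÷ 60 = $1613.40.

$1613.40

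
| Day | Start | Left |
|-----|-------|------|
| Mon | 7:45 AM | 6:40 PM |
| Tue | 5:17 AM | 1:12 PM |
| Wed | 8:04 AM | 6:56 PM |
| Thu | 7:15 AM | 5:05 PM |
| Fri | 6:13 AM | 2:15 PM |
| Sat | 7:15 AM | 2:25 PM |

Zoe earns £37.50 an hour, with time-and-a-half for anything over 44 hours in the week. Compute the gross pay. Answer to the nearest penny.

Mon: 7:45 AM–6:40 PM = 10 h 55 min
Tue: 5:17 AM–1:12 PM = 7 h 55 min
Wed: 8:04 AM–6:56 PM = 10 h 52 min
Thu: 7:15 AM–5:05 PM = 9 h 50 min
Fri: 6:13 AM–2:15 PM = 8 h 2 min
Sat: 7:15 AM–2:25 PM = 7 h 10 min
Total worked: 54 h 44 min = 3284 min.
Regular 44 h 0 min = 2640 min at £37.50/h; overtime 10 h 44 min = 644 min at £56.25/h.
Pay = (2640 × £37.50 + 644 × £56.25) ÷ 60 = £2253.75.

£2253.75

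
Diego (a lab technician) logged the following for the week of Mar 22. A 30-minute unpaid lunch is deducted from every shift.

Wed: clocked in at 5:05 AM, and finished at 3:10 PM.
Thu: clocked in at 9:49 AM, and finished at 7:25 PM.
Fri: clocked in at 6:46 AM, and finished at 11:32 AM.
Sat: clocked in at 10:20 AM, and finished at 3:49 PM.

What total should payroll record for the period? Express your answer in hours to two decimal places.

Wed: 5:05 AM–3:10 PM = 10 h 5 min; less 30 min break → 9 h 35 min
Thu: 9:49 AM–7:25 PM = 9 h 36 min; less 30 min break → 9 h 6 min
Fri: 6:46 AM–11:32 AM = 4 h 46 min; less 30 min break → 4 h 16 min
Sat: 10:20 AM–3:49 PM = 5 h 29 min; less 30 min break → 4 h 59 min
Total: 9 h 35 min + 9 h 6 min + 4 h 16 min + 4 h 59 min = 27 h 56 min.

27.93 hours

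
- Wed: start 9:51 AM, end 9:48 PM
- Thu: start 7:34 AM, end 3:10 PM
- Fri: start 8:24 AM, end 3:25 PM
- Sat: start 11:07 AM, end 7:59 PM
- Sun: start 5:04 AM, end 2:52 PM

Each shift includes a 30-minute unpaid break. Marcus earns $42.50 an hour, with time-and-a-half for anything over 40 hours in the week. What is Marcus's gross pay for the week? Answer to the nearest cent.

Wed: 9:51 AM–9:48 PM = 11 h 57 min; less 30 min break → 11 h 27 min
Thu: 7:34 AM–3:10 PM = 7 h 36 min; less 30 min break → 7 h 6 min
Fri: 8:24 AM–3:25 PM = 7 h 1 min; less 30 min break → 6 h 31 min
Sat: 11:07 AM–7:59 PM = 8 h 52 min; less 30 min break → 8 h 22 min
Sun: 5:04 AM–2:52 PM = 9 h 48 min; less 30 min break → 9 h 18 min
Total worked: 42 h 44 min = 2564 min.
Regular 40 h 0 min = 2400 min at $42.50/h; overtime 2 h 44 min = 164 min at $63.75/h.
Pay = (2400 × $42.50 + 164 × $63.75) ÷ 60 = $1874.25.

$1874.25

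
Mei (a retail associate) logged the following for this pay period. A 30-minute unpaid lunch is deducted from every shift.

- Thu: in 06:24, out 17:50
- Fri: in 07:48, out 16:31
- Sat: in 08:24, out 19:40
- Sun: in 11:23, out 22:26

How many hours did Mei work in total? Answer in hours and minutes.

Thu: 06:24–17:50 = 11 h 26 min; less 30 min break → 10 h 56 min
Fri: 07:48–16:31 = 8 h 43 min; less 30 min break → 8 h 13 min
Sat: 08:24–19:40 = 11 h 16 min; less 30 min break → 10 h 46 min
Sun: 11:23–22:26 = 11 h 3 min; less 30 min break → 10 h 33 min
Total: 10 h 56 min + 8 h 13 min + 10 h 46 min + 10 h 33 min = 40 h 28 min.

40 h 28 min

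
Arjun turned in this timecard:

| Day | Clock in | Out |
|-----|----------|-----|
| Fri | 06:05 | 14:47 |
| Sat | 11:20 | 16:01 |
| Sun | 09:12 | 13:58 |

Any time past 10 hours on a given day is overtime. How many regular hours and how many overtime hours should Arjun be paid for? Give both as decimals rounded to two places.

Fri: 06:05–14:47 = 8 h 42 min
Sat: 11:20–16:01 = 4 h 41 min
Sun: 09:12–13:58 = 4 h 46 min
Fri reg 8 h 42 min / OT 0 h 0 min; Sat reg 4 h 41 min / OT 0 h 0 min; Sun reg 4 h 46 min / OT 0 h 0 min.
Totals: regular 18 h 9 min, overtime 0 h 0 min.

Regular 18.15 hours, overtime 0.00 hours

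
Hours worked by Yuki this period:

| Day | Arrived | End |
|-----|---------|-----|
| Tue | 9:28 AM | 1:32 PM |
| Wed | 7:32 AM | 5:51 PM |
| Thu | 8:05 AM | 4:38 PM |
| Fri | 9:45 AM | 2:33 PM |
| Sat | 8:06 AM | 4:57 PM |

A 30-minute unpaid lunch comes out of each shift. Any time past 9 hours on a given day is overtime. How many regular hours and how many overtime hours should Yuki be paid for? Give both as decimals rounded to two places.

Tue: 9:28 AM–1:32 PM = 4 h 4 min; less 30 min break → 3 h 34 min
Wed: 7:32 AM–5:51 PM = 10 h 19 min; less 30 min break → 9 h 49 min
Thu: 8:05 AM–4:38 PM = 8 h 33 min; less 30 min break → 8 h 3 min
Fri: 9:45 AM–2:33 PM = 4 h 48 min; less 30 min break → 4 h 18 min
Sat: 8:06 AM–4:57 PM = 8 h 51 min; less 30 min break → 8 h 21 min
Tue reg 3 h 34 min / OT 0 h 0 min; Wed reg 9 h 0 min / OT 0 h 49 min; Thu reg 8 h 3 min / OT 0 h 0 min; Fri reg 4 h 18 min / OT 0 h 0 min; Sat reg 8 h 21 min / OT 0 h 0 min.
Totals: regular 33 h 16 min, overtime 0 h 49 min.

Regular 33.27 hours, overtime 0.82 hours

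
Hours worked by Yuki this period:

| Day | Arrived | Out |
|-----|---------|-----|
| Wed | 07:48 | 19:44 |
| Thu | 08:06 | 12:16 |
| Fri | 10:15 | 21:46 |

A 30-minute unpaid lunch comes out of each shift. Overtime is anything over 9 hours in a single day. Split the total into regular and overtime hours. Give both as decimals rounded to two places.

Wed: 07:48–19:44 = 11 h 56 min; less 30 min break → 11 h 26 min
Thu: 08:06–12:16 = 4 h 10 min; less 30 min break → 3 h 40 min
Fri: 10:15–21:46 = 11 h 31 min; less 30 min break → 11 h 1 min
Wed reg 9 h 0 min / OT 2 h 26 min; Thu reg 3 h 40 min / OT 0 h 0 min; Fri reg 9 h 0 min / OT 2 h 1 min.
Totals: regular 21 h 40 min, overtime 4 h 27 min.

Regular 21.67 hours, overtime 4.45 hours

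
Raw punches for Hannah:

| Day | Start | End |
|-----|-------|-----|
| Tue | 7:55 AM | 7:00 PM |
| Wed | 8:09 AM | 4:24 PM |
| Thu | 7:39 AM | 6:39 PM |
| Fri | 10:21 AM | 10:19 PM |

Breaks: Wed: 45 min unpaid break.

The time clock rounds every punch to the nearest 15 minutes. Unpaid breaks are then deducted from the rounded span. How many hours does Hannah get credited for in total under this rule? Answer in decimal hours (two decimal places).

Tue: in 7:55 AM→8:00 AM, out 7:00 PM→7:00 PM; 11 h 0 min
Wed: in 8:09 AM→8:15 AM, out 4:24 PM→4:30 PM; 8 h 15 min − 45 min = 7 h 30 min
Thu: in 7:39 AM→7:45 AM, out 6:39 PM→6:45 PM; 11 h 0 min
Fri: in 10:21 AM→10:15 AM, out 10:19 PM→10:15 PM; 12 h 0 min
Total credited: 41 h 30 min.

41.50 hours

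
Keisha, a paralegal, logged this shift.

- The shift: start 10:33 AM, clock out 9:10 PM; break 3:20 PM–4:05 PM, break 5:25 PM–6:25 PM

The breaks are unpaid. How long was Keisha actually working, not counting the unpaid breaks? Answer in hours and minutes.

8 h 52 min

The shift: 10:33 AM–9:10 PM = 10 h 37 min; less 105 min break → 8 h 52 min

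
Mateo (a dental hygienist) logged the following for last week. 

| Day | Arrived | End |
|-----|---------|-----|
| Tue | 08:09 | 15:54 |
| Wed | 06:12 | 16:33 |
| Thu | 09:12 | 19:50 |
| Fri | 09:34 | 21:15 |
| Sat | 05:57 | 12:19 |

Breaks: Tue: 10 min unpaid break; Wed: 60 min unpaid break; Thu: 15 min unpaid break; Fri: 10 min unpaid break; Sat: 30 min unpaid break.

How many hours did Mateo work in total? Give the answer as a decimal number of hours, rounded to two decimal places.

Tue: 08:09–15:54 = 7 h 45 min; less 10 min break → 7 h 35 min
Wed: 06:12–16:33 = 10 h 21 min; less 60 min break → 9 h 21 min
Thu: 09:12–19:50 = 10 h 38 min; less 15 min break → 10 h 23 min
Fri: 09:34–21:15 = 11 h 41 min; less 10 min break → 11 h 31 min
Sat: 05:57–12:19 = 6 h 22 min; less 30 min break → 5 h 52 min
Total: 7 h 35 min + 9 h 21 min + 10 h 23 min + 11 h 31 min + 5 h 52 min = 44 h 42 min.

44.70 hours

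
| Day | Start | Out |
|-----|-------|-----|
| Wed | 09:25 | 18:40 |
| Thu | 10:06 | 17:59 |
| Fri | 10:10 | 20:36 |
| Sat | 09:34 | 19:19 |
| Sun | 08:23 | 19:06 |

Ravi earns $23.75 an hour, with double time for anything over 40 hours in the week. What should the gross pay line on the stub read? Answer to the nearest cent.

Wed: 09:25–18:40 = 9 h 15 min
Thu: 10:06–17:59 = 7 h 53 min
Fri: 10:10–20:36 = 10 h 26 min
Sat: 09:34–19:19 = 9 h 45 min
Sun: 08:23–19:06 = 10 h 43 min
Total worked: 48 h 2 min = 2882 min.
Regular 40 h 0 min = 2400 min at $23.75/h; overtime 8 h 2 min = 482 min at $47.50/h.
Pay = (2400 × $23.75 + 482 × $47.50) ÷ 60 = $1331.58.

$1331.58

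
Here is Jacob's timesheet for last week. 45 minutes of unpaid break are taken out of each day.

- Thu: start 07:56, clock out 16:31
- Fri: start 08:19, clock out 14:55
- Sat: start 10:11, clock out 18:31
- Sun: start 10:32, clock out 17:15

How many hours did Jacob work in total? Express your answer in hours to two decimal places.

Thu: 07:56–16:31 = 8 h 35 min; less 45 min break → 7 h 50 min
Fri: 08:19–14:55 = 6 h 36 min; less 45 min break → 5 h 51 min
Sat: 10:11–18:31 = 8 h 20 min; less 45 min break → 7 h 35 min
Sun: 10:32–17:15 = 6 h 43 min; less 45 min break → 5 h 58 min
Total: 7 h 50 min + 5 h 51 min + 7 h 35 min + 5 h 58 min = 27 h 14 min.

27.23 hours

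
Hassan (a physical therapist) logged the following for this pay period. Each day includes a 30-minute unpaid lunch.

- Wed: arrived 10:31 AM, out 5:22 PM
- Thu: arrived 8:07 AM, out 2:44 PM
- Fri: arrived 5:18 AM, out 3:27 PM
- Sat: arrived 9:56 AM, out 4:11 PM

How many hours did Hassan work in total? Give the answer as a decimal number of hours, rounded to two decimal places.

Wed: 10:31 AM–5:22 PM = 6 h 51 min; less 30 min break → 6 h 21 min
Thu: 8:07 AM–2:44 PM = 6 h 37 min; less 30 min break → 6 h 7 min
Fri: 5:18 AM–3:27 PM = 10 h 9 min; less 30 min break → 9 h 39 min
Sat: 9:56 AM–4:11 PM = 6 h 15 min; less 30 min break → 5 h 45 min
Total: 6 h 21 min + 6 h 7 min + 9 h 39 min + 5 h 45 min = 27 h 52 min.

27.87 hours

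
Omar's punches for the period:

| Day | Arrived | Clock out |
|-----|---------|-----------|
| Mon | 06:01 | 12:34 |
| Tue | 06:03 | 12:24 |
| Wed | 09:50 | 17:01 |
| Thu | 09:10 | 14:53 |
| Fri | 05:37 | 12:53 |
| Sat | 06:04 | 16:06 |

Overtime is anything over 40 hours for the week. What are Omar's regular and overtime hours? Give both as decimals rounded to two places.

Regular 40.00 hours, overtime 3.10 hours

Mon: 06:01–12:34 = 6 h 33 min
Tue: 06:03–12:24 = 6 h 21 min
Wed: 09:50–17:01 = 7 h 11 min
Thu: 09:10–14:53 = 5 h 43 min
Fri: 05:37–12:53 = 7 h 16 min
Sat: 06:04–16:06 = 10 h 2 min
Total worked: 43 h 6 min = 43.10 h.
Threshold 40 h → overtime 3 h 6 min, regular 40 h 0 min.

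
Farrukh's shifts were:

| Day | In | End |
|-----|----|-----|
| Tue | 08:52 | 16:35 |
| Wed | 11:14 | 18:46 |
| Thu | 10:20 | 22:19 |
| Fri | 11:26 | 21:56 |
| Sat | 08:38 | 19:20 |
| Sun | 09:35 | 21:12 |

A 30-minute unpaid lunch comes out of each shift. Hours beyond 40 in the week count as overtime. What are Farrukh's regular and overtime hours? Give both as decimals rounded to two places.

Tue: 08:52–16:35 = 7 h 43 min; less 30 min break → 7 h 13 min
Wed: 11:14–18:46 = 7 h 32 min; less 30 min break → 7 h 2 min
Thu: 10:20–22:19 = 11 h 59 min; less 30 min break → 11 h 29 min
Fri: 11:26–21:56 = 10 h 30 min; less 30 min break → 10 h 0 min
Sat: 08:38–19:20 = 10 h 42 min; less 30 min break → 10 h 12 min
Sun: 09:35–21:12 = 11 h 37 min; less 30 min break → 11 h 7 min
Total worked: 57 h 3 min = 57.05 h.
Threshold 40 h → overtime 17 h 3 min, regular 40 h 0 min.

Regular 40.00 hours, overtime 17.05 hours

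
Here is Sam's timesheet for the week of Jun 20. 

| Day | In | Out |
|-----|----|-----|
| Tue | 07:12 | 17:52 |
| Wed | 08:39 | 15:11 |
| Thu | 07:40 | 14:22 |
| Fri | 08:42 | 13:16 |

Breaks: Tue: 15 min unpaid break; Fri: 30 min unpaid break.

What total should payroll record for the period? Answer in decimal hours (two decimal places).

27.72 hours

Tue: 07:12–17:52 = 10 h 40 min; less 15 min break → 10 h 25 min
Wed: 08:39–15:11 = 6 h 32 min
Thu: 07:40–14:22 = 6 h 42 min
Fri: 08:42–13:16 = 4 h 34 min; less 30 min break → 4 h 4 min
Total: 10 h 25 min + 6 h 32 min + 6 h 42 min + 4 h 4 min = 27 h 43 min.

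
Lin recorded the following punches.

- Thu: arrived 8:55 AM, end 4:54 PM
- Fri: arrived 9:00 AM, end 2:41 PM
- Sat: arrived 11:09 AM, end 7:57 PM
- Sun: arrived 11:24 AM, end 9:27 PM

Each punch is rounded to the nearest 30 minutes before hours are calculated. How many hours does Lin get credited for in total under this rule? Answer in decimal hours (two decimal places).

32.50 hours

Thu: in 8:55 AM→9:00 AM, out 4:54 PM→5:00 PM; 8 h 0 min
Fri: in 9:00 AM→9:00 AM, out 2:41 PM→2:30 PM; 5 h 30 min
Sat: in 11:09 AM→11:00 AM, out 7:57 PM→8:00 PM; 9 h 0 min
Sun: in 11:24 AM→11:30 AM, out 9:27 PM→9:30 PM; 10 h 0 min
Total credited: 32 h 30 min.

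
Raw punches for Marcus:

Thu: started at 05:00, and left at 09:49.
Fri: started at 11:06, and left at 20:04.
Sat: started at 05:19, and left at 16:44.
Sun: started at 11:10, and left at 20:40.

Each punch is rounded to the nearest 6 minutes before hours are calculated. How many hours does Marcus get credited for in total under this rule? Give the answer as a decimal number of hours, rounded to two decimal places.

34.70 hours

Thu: in 05:00→05:00, out 09:49→09:48; 4 h 48 min
Fri: in 11:06→11:06, out 20:04→20:06; 9 h 0 min
Sat: in 05:19→05:18, out 16:44→16:42; 11 h 24 min
Sun: in 11:10→11:12, out 20:40→20:42; 9 h 30 min
Total credited: 34 h 42 min.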